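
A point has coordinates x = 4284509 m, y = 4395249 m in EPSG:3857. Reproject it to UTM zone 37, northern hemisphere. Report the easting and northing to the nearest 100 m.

Web Mercator inverse (R = 6378137 m) → φ = 36.68470227°, λ = 38.48839920°.
UTM 37N forward: E = 454292.334 m, N = 4060018.210 m.

E 454300 m, N 4060000 m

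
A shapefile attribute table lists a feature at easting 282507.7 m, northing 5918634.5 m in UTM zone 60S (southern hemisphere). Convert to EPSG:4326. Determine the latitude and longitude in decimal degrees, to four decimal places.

lat -36.8532°, lon 174.5605°

Zone 60S: λ₀ = 177°, k₀ = 0.9996, false easting 500000 m, false northing 10000000 m.
Meridian distance M = (N − FN)/k₀ = -4082998.7 m.
Inverse transverse Mercator on WGS84 gives φ = -36.85319975°, λ = 174.56049985°.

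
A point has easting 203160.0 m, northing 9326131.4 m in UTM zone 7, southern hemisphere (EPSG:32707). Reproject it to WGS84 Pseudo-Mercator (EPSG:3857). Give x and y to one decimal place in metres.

Unproject from UTM 7S (λ₀ = -141°) → φ = -6.08979968°, λ = -143.68170029°.
Web Mercator (R = 6378137 m): x = -15994573.713 m, y = -679193.407 m.

x -15994573.7 m, y -679193.4 m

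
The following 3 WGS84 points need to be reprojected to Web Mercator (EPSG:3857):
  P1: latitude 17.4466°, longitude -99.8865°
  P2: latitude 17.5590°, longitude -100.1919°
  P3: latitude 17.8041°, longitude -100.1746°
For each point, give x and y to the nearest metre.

Web Mercator: x = R·λ, y = R·ln tan(π/4+φ/2), R = 6378137 m.
P1 (17.4466°, -99.8865°) → (-11119314.317, 1972874.474) m.
P2 (17.5590°, -100.1919°) → (-11153311.290, 1985994.201) m.
P3 (17.8041°, -100.1746°) → (-11151385.462, 2014631.477) m.

P1: x -11119314 m, y 1972874 m; P2: x -11153311 m, y 1985994 m; P3: x -11151385 m, y 2014631 m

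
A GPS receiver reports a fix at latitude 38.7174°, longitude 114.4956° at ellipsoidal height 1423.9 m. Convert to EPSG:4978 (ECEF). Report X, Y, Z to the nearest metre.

WGS84: a = 6378137 m, e² = 0.006694380; N(φ) = a/√(1−e²sin²φ) = 6386505.635 m.
X = (N+h)·cosφ·cosλ = -2066533.123 m; Y = (N+h)·cosφ·sinλ = 4535516.056 m; Z = (N(1−e²)+h)·sinφ = 3968778.264 m.

X -2066533 m, Y 4535516 m, Z 3968778 m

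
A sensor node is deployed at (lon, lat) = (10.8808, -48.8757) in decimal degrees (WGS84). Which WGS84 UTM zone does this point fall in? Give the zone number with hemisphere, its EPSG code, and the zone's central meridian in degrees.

UTM zone = ⌊(λ + 180)/6⌋ + 1; 10.8808° ∈ [6°, 12°) → zone 32.
Hemisphere: S (φ < 0).
Central meridian λ₀ = 6×32 − 183 = 9°.
EPSG code: 32732.

Zone 32S (EPSG:32732), central meridian 9°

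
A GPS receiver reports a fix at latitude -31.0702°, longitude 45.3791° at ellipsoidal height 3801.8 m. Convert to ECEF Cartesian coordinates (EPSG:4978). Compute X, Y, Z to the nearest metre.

WGS84: a = 6378137 m, e² = 0.006694380; N(φ) = a/√(1−e²sin²φ) = 6383830.808 m.
X = (N+h)·cosφ·cosλ = 3843065.046 m; Y = (N+h)·cosφ·sinλ = 3894260.140 m; Z = (N(1−e²)+h)·sinφ = -3274524.523 m.

X 3843065 m, Y 3894260 m, Z -3274525 m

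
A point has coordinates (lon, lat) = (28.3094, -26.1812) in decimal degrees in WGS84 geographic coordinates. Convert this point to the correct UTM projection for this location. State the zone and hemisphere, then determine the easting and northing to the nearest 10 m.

Zone 35S: E 630850 m, N 7103590 m

Longitude 28.3094° lies in the 6° band [24°, 30°), giving zone 35; latitude is south of the equator, so 35S.
Zone 35 central meridian λ₀ = 6×35 − 183 = 27°; Δλ = +1.3094°.
Transverse Mercator on WGS84 with k₀ = 0.9996 gives E = 630847.015 m, N = 7103589.404 m.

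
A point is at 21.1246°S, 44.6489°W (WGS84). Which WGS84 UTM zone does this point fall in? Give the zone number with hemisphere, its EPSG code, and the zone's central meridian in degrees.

Zone 23S (EPSG:32723), central meridian -45°

UTM zone = ⌊(λ + 180)/6⌋ + 1; -44.6489° ∈ [-48°, -42°) → zone 23.
Hemisphere: S (φ < 0).
Central meridian λ₀ = 6×23 − 183 = -45°.
EPSG code: 32723.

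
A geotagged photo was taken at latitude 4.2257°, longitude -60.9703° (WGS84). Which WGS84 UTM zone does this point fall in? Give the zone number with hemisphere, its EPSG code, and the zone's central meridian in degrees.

Zone 20N (EPSG:32620), central meridian -63°

UTM zone = ⌊(λ + 180)/6⌋ + 1; -60.9703° ∈ [-66°, -60°) → zone 20.
Hemisphere: N (φ ≥ 0).
Central meridian λ₀ = 6×20 − 183 = -63°.
EPSG code: 32620.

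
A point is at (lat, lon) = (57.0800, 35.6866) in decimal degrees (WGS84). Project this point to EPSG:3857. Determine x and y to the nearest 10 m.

x 3972610 m, y 7776490 m

Web Mercator is spherical with R = a = 6378137 m.
x = R·λ = 6378137 × 0.622848669 = 3972614.140 m.
y = R·ln tan(π/4 + φ/2) = 6378137 × 1.219241228 = 7776487.587 m.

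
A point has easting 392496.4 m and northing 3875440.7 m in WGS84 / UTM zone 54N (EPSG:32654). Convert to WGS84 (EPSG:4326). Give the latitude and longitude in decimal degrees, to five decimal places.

lat 35.01590°, lon 139.82170°

Zone 54N: λ₀ = 141°, k₀ = 0.9996, false easting 500000 m.
Meridian distance M = (N − FN)/k₀ = 3876991.5 m.
Inverse transverse Mercator on WGS84 gives φ = 35.01590035°, λ = 139.82170034°.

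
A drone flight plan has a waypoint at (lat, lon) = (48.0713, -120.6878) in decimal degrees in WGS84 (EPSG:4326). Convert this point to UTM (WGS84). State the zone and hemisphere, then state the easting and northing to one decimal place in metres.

Longitude -120.6878° lies in the 6° band [-126°, -120°), giving zone 10; latitude is north of the equator, so 10N.
Zone 10 central meridian λ₀ = 6×10 − 183 = -123°; Δλ = +2.3122°.
Transverse Mercator on WGS84 with k₀ = 0.9996 gives E = 672236.975 m, N = 5326811.224 m.

Zone 10N: E 672237.0 m, N 5326811.2 m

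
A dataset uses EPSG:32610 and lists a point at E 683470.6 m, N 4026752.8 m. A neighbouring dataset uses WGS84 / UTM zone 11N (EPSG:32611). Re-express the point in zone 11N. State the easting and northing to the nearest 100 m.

E 145100 m, N 4032100 m

UTM 10N → geographic: φ = 36.36840038°, λ = -120.95489977°.
UTM 11N (λ₀ = -117°) forward: E = 145135.218 m, N = 4032079.819 m.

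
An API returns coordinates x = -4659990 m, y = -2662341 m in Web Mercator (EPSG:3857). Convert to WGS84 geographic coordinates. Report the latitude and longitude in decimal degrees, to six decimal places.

R = 6378137 m. λ = x/R = -41.86140241°.
φ = 2·arctan(exp(y/R)) − 90° = 2·arctan(0.65875) − 90° = -23.25050316°.

lat -23.250503°, lon -41.861402°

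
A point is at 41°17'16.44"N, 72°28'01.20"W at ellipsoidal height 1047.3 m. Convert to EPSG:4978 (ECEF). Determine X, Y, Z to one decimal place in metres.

X 1446127.0 m, Y -4577334.5 m, Z 4187191.9 m

WGS84: a = 6378137 m, e² = 0.006694380; N(φ) = a/√(1−e²sin²φ) = 6387452.498 m.
X = (N+h)·cosφ·cosλ = 1446127.004 m; Y = (N+h)·cosφ·sinλ = -4577334.528 m; Z = (N(1−e²)+h)·sinφ = 4187191.948 m.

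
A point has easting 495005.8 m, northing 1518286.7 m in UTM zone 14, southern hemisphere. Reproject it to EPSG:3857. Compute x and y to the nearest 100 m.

x -11041800 m, y -13571700 m

Unproject from UTM 14S (λ₀ = -99°) → φ = -76.41689998°, λ = -99.19049815°.
Web Mercator (R = 6378137 m): x = -11041835.746 m, y = -13571711.462 m.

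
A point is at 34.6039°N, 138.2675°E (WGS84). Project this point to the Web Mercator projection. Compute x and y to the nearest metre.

Web Mercator is spherical with R = a = 6378137 m.
x = R·λ = 6378137 × 2.413223124 = 15391867.693 m.
y = R·ln tan(π/4 + φ/2) = 6378137 × 0.644417355 = 4110182.175 m.

x 15391868 m, y 4110182 m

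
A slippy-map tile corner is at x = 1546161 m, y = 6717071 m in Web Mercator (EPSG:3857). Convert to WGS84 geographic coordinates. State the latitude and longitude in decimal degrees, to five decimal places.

lat 51.53830°, lon 13.88940°

R = 6378137 m. λ = x/R = 13.88940058°.
φ = 2·arctan(exp(y/R)) − 90° = 2·arctan(2.86664) − 90° = 51.53830080°.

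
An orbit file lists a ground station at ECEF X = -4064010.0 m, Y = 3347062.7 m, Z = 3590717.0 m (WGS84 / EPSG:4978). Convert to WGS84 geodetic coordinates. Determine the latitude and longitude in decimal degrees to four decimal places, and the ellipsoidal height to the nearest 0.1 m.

lat 34.4738°, lon 140.5256°, h 1449.9 m

λ = atan2(Y, X) = 140.52560015°; p = √(X²+Y²) = 5264884.2 m.
Bowring's method on WGS84 (a = 6378137 m, b = 6356752.314 m) gives φ = 34.47380002°, h = 1449.876 m.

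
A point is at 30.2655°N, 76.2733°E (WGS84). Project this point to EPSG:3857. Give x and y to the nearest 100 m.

Web Mercator is spherical with R = a = 6378137 m.
x = R·λ = 6378137 × 1.331220216 = 8490704.917 m.
y = R·ln tan(π/4 + φ/2) = 6378137 × 0.554664042 = 3537723.249 m.

x 8490700 m, y 3537700 m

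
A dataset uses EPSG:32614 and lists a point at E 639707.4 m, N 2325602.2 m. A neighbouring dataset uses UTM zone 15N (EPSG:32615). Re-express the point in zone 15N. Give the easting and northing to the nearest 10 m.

UTM 14N → geographic: φ = 21.02589981°, λ = -97.65559965°.
UTM 15N (λ₀ = -93°) forward: E = 15834.243 m, N = 2332082.461 m.

E 15830 m, N 2332080 m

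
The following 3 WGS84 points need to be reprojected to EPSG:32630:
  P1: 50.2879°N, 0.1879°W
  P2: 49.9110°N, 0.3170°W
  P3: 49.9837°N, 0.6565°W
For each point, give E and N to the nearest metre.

UTM zone 30N: λ₀ = -3°, k₀ = 0.9996.
P1 (50.2879°, -0.1879°) → (700314.212, 5574424.438) m.
P2 (49.9110°, -0.3170°) → (692625.542, 5532186.907) m.
P3 (49.9837°, -0.6565°) → (668000.502, 5539450.387) m.

P1: E 700314 m, N 5574424 m; P2: E 692626 m, N 5532187 m; P3: E 668001 m, N 5539450 m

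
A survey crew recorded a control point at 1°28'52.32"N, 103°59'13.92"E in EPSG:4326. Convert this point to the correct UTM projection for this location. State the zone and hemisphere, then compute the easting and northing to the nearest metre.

Zone 48N: E 387332 m, N 163743 m

Longitude 103.9872° lies in the 6° band [102°, 108°), giving zone 48; latitude is north of the equator, so 48N.
Zone 48 central meridian λ₀ = 6×48 − 183 = 105°; Δλ = -1.0128°.
Transverse Mercator on WGS84 with k₀ = 0.9996 gives E = 387332.224 m, N = 163743.213 m.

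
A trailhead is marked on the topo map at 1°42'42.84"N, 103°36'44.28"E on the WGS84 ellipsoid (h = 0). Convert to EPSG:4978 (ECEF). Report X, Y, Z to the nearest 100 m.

X -1500400 m, Y 6196200 m, Z 189300 m

WGS84: a = 6378137 m, e² = 0.006694380; N(φ) = a/√(1−e²sin²φ) = 6378156.053 m.
X = (N+h)·cosφ·cosλ = -1500433.922 m; Y = (N+h)·cosφ·sinλ = 6196230.077 m; Z = (N(1−e²)+h)·sinφ = 189264.506 m.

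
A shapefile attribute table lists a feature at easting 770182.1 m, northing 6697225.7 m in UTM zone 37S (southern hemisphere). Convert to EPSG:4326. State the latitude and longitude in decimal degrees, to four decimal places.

lat -29.8259°, lon 41.7959°

Zone 37S: λ₀ = 39°, k₀ = 0.9996, false easting 500000 m, false northing 10000000 m.
Meridian distance M = (N − FN)/k₀ = -3304095.9 m.
Inverse transverse Mercator on WGS84 gives φ = -29.82590030°, λ = 41.79589998°.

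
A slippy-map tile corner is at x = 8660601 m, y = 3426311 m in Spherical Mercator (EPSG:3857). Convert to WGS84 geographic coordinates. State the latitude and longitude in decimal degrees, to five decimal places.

R = 6378137 m. λ = x/R = 77.79950248°.
φ = 2·arctan(exp(y/R)) − 90° = 2·arctan(1.71120) − 90° = 29.39729795°.

lat 29.39730°, lon 77.79950°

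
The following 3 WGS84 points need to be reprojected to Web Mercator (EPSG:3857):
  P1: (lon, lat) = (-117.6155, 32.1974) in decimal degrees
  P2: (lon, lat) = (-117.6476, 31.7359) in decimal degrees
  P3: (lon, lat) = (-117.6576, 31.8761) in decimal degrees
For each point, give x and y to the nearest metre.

P1: x -13092898 m, y 3789250 m; P2: x -13096471 m, y 3728693 m; P3: x -13097584 m, y 3747058 m

Web Mercator: x = R·λ, y = R·ln tan(π/4+φ/2), R = 6378137 m.
P1 (32.1974°, -117.6155°) → (-13092897.569, 3789250.428) m.
P2 (31.7359°, -117.6476°) → (-13096470.925, 3728693.106) m.
P3 (31.8761°, -117.6576°) → (-13097584.120, 3747057.793) m.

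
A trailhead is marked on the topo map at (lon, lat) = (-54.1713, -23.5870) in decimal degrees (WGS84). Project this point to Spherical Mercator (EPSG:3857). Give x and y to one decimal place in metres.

Web Mercator is spherical with R = a = 6378137 m.
x = R·λ = 6378137 × -0.945467545 = -6030321.532 m.
y = R·ln tan(π/4 + φ/2) = 6378137 × -0.423816925 = -2703162.411 m.

x -6030321.5 m, y -2703162.4 m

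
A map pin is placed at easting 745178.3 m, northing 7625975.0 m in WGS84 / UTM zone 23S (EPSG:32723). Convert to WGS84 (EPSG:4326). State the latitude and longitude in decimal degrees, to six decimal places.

lat -21.452000°, lon -42.634200°

Zone 23S: λ₀ = -45°, k₀ = 0.9996, false easting 500000 m, false northing 10000000 m.
Meridian distance M = (N − FN)/k₀ = -2374975.0 m.
Inverse transverse Mercator on WGS84 gives φ = -21.45200000°, λ = -42.63420026°.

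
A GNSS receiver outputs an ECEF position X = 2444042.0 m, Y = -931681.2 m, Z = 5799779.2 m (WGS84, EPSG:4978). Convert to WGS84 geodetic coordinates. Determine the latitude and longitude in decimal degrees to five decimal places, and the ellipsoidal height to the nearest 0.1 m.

lat 65.86930°, lon -20.86710°, h 1944.5 m

λ = atan2(Y, X) = -20.86710012°; p = √(X²+Y²) = 2615601.5 m.
Bowring's method on WGS84 (a = 6378137 m, b = 6356752.314 m) gives φ = 65.86929969°, h = 1944.494 m.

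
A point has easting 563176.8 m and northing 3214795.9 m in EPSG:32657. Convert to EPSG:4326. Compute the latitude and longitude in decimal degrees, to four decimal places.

lat 29.0599°, lon 159.6490°

Zone 57N: λ₀ = 159°, k₀ = 0.9996, false easting 500000 m.
Meridian distance M = (N − FN)/k₀ = 3216082.3 m.
Inverse transverse Mercator on WGS84 gives φ = 29.05990043°, λ = 159.64900004°.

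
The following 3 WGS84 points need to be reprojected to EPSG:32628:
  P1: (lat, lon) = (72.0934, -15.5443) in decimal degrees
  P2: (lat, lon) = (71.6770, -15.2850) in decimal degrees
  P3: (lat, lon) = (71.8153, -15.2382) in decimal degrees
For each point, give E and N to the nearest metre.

UTM zone 28N: λ₀ = -15°, k₀ = 0.9996.
P1 (72.0934°, -15.5443°) → (481321.235, 7999434.965) m.
P2 (71.6770°, -15.2850°) → (489999.980, 7952928.780) m.
P3 (71.8153°, -15.2382°) → (491702.984, 7968347.351) m.

P1: E 481321 m, N 7999435 m; P2: E 490000 m, N 7952929 m; P3: E 491703 m, N 7968347 m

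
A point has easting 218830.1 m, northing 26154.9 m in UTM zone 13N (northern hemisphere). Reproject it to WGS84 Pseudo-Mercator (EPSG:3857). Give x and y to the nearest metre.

Unproject from UTM 13N (λ₀ = -105°) → φ = 0.23640009°, λ = -107.52600010°.
Web Mercator (R = 6378137 m): x = -11969739.578 m, y = 26316.013 m.

x -11969740 m, y 26316 m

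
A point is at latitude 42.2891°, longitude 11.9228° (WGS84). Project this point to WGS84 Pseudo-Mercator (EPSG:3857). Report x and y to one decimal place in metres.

Web Mercator is spherical with R = a = 6378137 m.
x = R·λ = 6378137 × 0.208092116 = 1327240.025 m.
y = R·ln tan(π/4 + φ/2) = 6378137 × 0.815972451 = 5204384.079 m.

x 1327240.0 m, y 5204384.1 m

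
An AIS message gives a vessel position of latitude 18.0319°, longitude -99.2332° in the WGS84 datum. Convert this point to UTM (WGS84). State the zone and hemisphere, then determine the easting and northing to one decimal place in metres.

Longitude -99.2332° lies in the 6° band [-102°, -96°), giving zone 14; latitude is north of the equator, so 14N.
Zone 14 central meridian λ₀ = 6×14 − 183 = -99°; Δλ = -0.2332°.
Transverse Mercator on WGS84 with k₀ = 0.9996 gives E = 475317.224 m, N = 1993730.389 m.

Zone 14N: E 475317.2 m, N 1993730.4 m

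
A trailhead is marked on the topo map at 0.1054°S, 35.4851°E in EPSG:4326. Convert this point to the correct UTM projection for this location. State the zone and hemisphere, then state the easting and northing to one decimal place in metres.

Zone 36S: E 776616.3 m, N 9988339.1 m

Longitude 35.4851° lies in the 6° band [30°, 36°), giving zone 36; latitude is south of the equator, so 36S.
Zone 36 central meridian λ₀ = 6×36 − 183 = 33°; Δλ = +2.4851°.
Transverse Mercator on WGS84 with k₀ = 0.9996 gives E = 776616.274 m, N = 9988339.092 m.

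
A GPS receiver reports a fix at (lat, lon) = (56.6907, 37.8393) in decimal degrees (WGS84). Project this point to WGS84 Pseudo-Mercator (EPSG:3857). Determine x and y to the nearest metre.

x 4212252 m, y 7697161 m

Web Mercator is spherical with R = a = 6378137 m.
x = R·λ = 6378137 × 0.660420372 = 4212251.608 m.
y = R·ln tan(π/4 + φ/2) = 6378137 × 1.206804031 = 7697161.443 m.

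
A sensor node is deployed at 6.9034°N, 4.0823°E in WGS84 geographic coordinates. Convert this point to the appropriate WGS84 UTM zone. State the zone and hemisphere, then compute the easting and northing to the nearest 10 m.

Zone 31N: E 619570 m, N 763210 m

Longitude 4.0823° lies in the 6° band [0°, 6°), giving zone 31; latitude is north of the equator, so 31N.
Zone 31 central meridian λ₀ = 6×31 − 183 = 3°; Δλ = +1.0823°.
Transverse Mercator on WGS84 with k₀ = 0.9996 gives E = 619572.514 m, N = 763205.847 m.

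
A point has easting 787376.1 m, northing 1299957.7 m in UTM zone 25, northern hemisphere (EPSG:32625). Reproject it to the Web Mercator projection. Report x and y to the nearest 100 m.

x -3380000 m, y 1317000 m

Unproject from UTM 25N (λ₀ = -33°) → φ = 11.74729980°, λ = -30.36340003°.
Web Mercator (R = 6378137 m): x = -3380038.230 m, y = 1316962.878 m.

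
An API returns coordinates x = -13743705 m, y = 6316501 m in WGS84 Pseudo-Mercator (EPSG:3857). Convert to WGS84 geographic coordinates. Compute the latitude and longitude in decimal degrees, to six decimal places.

lat 49.244798°, lon -123.461803°

R = 6378137 m. λ = x/R = -123.46180262°.
φ = 2·arctan(exp(y/R)) − 90° = 2·arctan(2.69214) − 90° = 49.24479781°.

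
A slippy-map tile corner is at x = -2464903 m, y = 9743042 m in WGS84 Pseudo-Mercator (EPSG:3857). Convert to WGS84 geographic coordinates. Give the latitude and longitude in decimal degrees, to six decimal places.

R = 6378137 m. λ = x/R = -22.14260039°.
φ = 2·arctan(exp(y/R)) − 90° = 2·arctan(4.60696) − 90° = 65.50640161°.

lat 65.506402°, lon -22.142600°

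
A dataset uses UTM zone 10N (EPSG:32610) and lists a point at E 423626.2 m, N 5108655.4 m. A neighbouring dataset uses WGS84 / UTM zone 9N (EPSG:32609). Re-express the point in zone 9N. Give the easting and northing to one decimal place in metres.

E 887134.9 m, N 5120400.6 m

UTM 10N → geographic: φ = 46.12719959°, λ = -123.98859948°.
UTM 9N (λ₀ = -129°) forward: E = 887134.942 m, N = 5120400.592 m.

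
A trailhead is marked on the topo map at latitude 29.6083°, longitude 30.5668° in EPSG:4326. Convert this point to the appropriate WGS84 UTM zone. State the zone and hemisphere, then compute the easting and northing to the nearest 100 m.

Zone 36N: E 264400 m, N 3277900 m

Longitude 30.5668° lies in the 6° band [30°, 36°), giving zone 36; latitude is north of the equator, so 36N.
Zone 36 central meridian λ₀ = 6×36 − 183 = 33°; Δλ = -2.4332°.
Transverse Mercator on WGS84 with k₀ = 0.9996 gives E = 264370.853 m, N = 3277856.008 m.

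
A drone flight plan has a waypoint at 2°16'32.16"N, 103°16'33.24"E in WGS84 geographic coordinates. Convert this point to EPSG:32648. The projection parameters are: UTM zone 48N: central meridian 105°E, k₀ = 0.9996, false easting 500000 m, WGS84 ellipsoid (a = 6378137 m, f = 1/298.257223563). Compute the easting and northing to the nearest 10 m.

Zone 48 central meridian λ₀ = 6×48 − 183 = 105°; Δλ = -1.7241°.
Transverse Mercator on WGS84 with k₀ = 0.9996 gives E = 308272.078 m, N = 251638.066 m.

E 308270 m, N 251640 m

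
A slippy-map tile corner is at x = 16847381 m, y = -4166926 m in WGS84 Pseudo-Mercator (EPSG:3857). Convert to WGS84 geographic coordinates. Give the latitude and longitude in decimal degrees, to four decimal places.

lat -35.0224°, lon 151.3426°

R = 6378137 m. λ = x/R = 151.34259850°.
φ = 2·arctan(exp(y/R)) − 90° = 2·arctan(0.52032) − 90° = -35.02240271°.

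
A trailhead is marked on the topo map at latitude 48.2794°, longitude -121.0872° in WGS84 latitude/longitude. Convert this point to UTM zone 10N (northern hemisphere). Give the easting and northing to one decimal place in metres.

E 641911.1 m, N 5349123.5 m

Zone 10 central meridian λ₀ = 6×10 − 183 = -123°; Δλ = +1.9128°.
Transverse Mercator on WGS84 with k₀ = 0.9996 gives E = 641911.149 m, N = 5349123.534 m.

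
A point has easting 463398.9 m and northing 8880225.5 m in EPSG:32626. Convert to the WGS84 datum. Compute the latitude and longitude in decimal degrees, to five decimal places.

Zone 26N: λ₀ = -27°, k₀ = 0.9996, false easting 500000 m.
Meridian distance M = (N − FN)/k₀ = 8883779.0 m.
Inverse transverse Mercator on WGS84 gives φ = 79.98249967°, λ = -28.88509900°.

lat 79.98250°, lon -28.88510°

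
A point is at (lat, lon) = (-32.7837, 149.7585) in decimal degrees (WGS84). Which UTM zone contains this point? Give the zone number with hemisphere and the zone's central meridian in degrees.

Zone 55S, central meridian 147°

UTM zone = ⌊(λ + 180)/6⌋ + 1; 149.7585° ∈ [144°, 150°) → zone 55.
Hemisphere: S (φ < 0).
Central meridian λ₀ = 6×55 − 183 = 147°.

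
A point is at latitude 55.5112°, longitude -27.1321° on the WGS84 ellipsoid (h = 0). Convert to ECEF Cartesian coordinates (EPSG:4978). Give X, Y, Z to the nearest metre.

X 3221494 m, Y -1650800 m, Z 5233818 m

WGS84: a = 6378137 m, e² = 0.006694380; N(φ) = a/√(1−e²sin²φ) = 6392690.343 m.
X = (N+h)·cosφ·cosλ = 3221494.451 m; Y = (N+h)·cosφ·sinλ = -1650800.118 m; Z = (N(1−e²)+h)·sinφ = 5233817.922 m.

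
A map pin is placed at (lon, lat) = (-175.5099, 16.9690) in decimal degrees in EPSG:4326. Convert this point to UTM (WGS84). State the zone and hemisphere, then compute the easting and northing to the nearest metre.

Zone 1N: E 658652 m, N 1876728 m

Longitude -175.5099° lies in the 6° band [-180°, -174°), giving zone 1; latitude is north of the equator, so 1N.
Zone 1 central meridian λ₀ = 6×1 − 183 = -177°; Δλ = +1.4901°.
Transverse Mercator on WGS84 with k₀ = 0.9996 gives E = 658652.059 m, N = 1876727.872 m.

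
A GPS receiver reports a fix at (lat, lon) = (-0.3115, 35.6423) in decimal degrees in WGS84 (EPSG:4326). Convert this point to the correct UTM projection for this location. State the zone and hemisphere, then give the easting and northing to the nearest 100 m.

Zone 36S: E 794100 m, N 9965500 m

Longitude 35.6423° lies in the 6° band [30°, 36°), giving zone 36; latitude is south of the equator, so 36S.
Zone 36 central meridian λ₀ = 6×36 − 183 = 33°; Δλ = +2.6423°.
Transverse Mercator on WGS84 with k₀ = 0.9996 gives E = 794122.489 m, N = 9965532.996 m.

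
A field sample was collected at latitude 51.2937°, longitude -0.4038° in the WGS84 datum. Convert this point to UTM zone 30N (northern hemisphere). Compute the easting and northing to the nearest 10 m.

Zone 30 central meridian λ₀ = 6×30 − 183 = -3°; Δλ = +2.5962°.
Transverse Mercator on WGS84 with k₀ = 0.9996 gives E = 681008.329 m, N = 5685687.464 m.

E 681010 m, N 5685690 m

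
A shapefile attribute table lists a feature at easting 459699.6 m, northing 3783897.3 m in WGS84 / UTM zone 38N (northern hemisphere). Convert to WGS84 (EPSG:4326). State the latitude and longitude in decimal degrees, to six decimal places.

Zone 38N: λ₀ = 45°, k₀ = 0.9996, false easting 500000 m.
Meridian distance M = (N − FN)/k₀ = 3785411.5 m.
Inverse transverse Mercator on WGS84 gives φ = 34.19530042°, λ = 44.56260012°.

lat 34.195300°, lon 44.562600°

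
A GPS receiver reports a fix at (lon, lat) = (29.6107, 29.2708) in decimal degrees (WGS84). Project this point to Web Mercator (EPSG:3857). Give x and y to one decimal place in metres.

Web Mercator is spherical with R = a = 6378137 m.
x = R·λ = 6378137 × 0.516804209 = 3296248.046 m.
y = R·ln tan(π/4 + φ/2) = 6378137 × 0.534663674 = 3410158.164 m.

x 3296248.0 m, y 3410158.2 m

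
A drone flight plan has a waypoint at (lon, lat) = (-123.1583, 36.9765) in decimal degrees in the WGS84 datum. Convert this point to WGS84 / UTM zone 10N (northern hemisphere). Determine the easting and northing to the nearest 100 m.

E 485900 m, N 4092300 m

Zone 10 central meridian λ₀ = 6×10 − 183 = -123°; Δλ = -0.1583°.
Transverse Mercator on WGS84 with k₀ = 0.9996 gives E = 485910.750 m, N = 4092277.151 m.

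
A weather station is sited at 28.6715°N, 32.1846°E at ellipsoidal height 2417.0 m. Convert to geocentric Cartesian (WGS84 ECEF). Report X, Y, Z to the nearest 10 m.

X 4741620 m, Y 2984170 m, Z 3043170 m

WGS84: a = 6378137 m, e² = 0.006694380; N(φ) = a/√(1−e²sin²φ) = 6383057.097 m.
X = (N+h)·cosφ·cosλ = 4741615.320 m; Y = (N+h)·cosφ·sinλ = 2984174.969 m; Z = (N(1−e²)+h)·sinφ = 3043166.688 m.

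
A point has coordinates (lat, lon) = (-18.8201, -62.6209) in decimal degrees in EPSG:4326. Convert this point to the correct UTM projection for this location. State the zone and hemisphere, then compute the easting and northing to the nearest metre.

Longitude -62.6209° lies in the 6° band [-66°, -60°), giving zone 20; latitude is south of the equator, so 20S.
Zone 20 central meridian λ₀ = 6×20 − 183 = -63°; Δλ = +0.3791°.
Transverse Mercator on WGS84 with k₀ = 0.9996 gives E = 539943.150 m, N = 7919035.264 m.

Zone 20S: E 539943 m, N 7919035 m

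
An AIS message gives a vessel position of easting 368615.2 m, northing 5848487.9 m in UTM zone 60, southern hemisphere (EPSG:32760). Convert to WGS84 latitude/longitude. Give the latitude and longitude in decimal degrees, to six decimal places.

lat -37.501200°, lon 175.513599°

Zone 60S: λ₀ = 177°, k₀ = 0.9996, false easting 500000 m, false northing 10000000 m.
Meridian distance M = (N − FN)/k₀ = -4153173.4 m.
Inverse transverse Mercator on WGS84 gives φ = -37.50119997°, λ = 175.51359949°.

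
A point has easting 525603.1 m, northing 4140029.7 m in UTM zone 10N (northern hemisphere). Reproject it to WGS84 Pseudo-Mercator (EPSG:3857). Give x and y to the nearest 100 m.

x -13660100 m, y 4495900 m

Unproject from UTM 10N (λ₀ = -123°) → φ = 37.40669963°, λ = -122.71069955°.
Web Mercator (R = 6378137 m): x = -13660092.588 m, y = 4495948.104 m.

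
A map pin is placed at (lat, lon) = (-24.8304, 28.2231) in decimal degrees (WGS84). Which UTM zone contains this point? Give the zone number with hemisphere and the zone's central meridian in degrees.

Zone 35S, central meridian 27°

UTM zone = ⌊(λ + 180)/6⌋ + 1; 28.2231° ∈ [24°, 30°) → zone 35.
Hemisphere: S (φ < 0).
Central meridian λ₀ = 6×35 − 183 = 27°.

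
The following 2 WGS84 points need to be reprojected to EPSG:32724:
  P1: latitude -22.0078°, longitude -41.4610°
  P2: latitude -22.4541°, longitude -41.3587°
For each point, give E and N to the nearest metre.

P1: E 245931 m, N 7564264 m; P2: E 257267 m, N 7515000 m

UTM zone 24S: λ₀ = -39°, k₀ = 0.9996.
P1 (-22.0078°, -41.4610°) → (245930.826, 7564264.111) m.
P2 (-22.4541°, -41.3587°) → (257266.838, 7515000.095) m.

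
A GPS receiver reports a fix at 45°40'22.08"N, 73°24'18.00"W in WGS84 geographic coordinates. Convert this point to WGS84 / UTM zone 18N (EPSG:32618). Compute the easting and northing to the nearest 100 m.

Zone 18 central meridian λ₀ = 6×18 − 183 = -75°; Δλ = +1.5950°.
Transverse Mercator on WGS84 with k₀ = 0.9996 gives E = 624230.147 m, N = 5058931.506 m.

E 624200 m, N 5058900 m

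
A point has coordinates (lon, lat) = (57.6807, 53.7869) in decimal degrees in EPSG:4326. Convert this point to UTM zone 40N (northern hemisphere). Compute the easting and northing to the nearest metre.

E 544847 m, N 5960027 m

Zone 40 central meridian λ₀ = 6×40 − 183 = 57°; Δλ = +0.6807°.
Transverse Mercator on WGS84 with k₀ = 0.9996 gives E = 544846.829 m, N = 5960027.420 m.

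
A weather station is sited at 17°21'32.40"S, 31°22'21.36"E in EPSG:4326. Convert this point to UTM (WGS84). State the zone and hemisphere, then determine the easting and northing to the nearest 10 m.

Zone 36S: E 327090 m, N 8080000 m

Longitude 31.3726° lies in the 6° band [30°, 36°), giving zone 36; latitude is south of the equator, so 36S.
Zone 36 central meridian λ₀ = 6×36 − 183 = 33°; Δλ = -1.6274°.
Transverse Mercator on WGS84 with k₀ = 0.9996 gives E = 327088.223 m, N = 8079997.087 m.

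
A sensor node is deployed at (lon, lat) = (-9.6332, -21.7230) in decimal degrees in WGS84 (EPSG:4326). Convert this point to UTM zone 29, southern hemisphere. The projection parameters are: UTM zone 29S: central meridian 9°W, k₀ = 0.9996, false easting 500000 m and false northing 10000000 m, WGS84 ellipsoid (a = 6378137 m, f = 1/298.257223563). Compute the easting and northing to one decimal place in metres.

Zone 29 central meridian λ₀ = 6×29 − 183 = -9°; Δλ = -0.6332°.
Transverse Mercator on WGS84 with k₀ = 0.9996 gives E = 434513.418 m, N = 7597698.608 m.

E 434513.4 m, N 7597698.6 m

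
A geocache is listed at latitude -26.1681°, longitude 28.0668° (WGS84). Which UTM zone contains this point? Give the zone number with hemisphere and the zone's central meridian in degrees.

UTM zone = ⌊(λ + 180)/6⌋ + 1; 28.0668° ∈ [24°, 30°) → zone 35.
Hemisphere: S (φ < 0).
Central meridian λ₀ = 6×35 − 183 = 27°.

Zone 35S, central meridian 27°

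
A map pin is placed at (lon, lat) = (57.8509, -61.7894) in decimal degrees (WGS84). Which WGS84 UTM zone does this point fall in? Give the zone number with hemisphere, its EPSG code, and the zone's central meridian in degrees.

UTM zone = ⌊(λ + 180)/6⌋ + 1; 57.8509° ∈ [54°, 60°) → zone 40.
Hemisphere: S (φ < 0).
Central meridian λ₀ = 6×40 − 183 = 57°.
EPSG code: 32740.

Zone 40S (EPSG:32740), central meridian 57°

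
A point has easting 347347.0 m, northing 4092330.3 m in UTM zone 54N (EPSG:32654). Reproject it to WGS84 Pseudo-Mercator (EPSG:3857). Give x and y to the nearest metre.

Unproject from UTM 54N (λ₀ = 141°) → φ = 36.96469985°, λ = 139.28520037°.
Web Mercator (R = 6378137 m): x = 15505157.580 m, y = 4434187.543 m.

x 15505158 m, y 4434188 m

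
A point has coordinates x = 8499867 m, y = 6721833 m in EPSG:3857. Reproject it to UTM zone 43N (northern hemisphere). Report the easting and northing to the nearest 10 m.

E 593960 m, N 5713520 m

Web Mercator inverse (R = 6378137 m) → φ = 51.56490043°, λ = 76.35560439°.
UTM 43N forward: E = 593960.524 m, N = 5713517.757 m.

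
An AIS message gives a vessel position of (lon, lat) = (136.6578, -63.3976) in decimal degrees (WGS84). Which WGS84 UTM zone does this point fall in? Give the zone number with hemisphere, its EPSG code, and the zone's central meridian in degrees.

UTM zone = ⌊(λ + 180)/6⌋ + 1; 136.6578° ∈ [132°, 138°) → zone 53.
Hemisphere: S (φ < 0).
Central meridian λ₀ = 6×53 − 183 = 135°.
EPSG code: 32753.

Zone 53S (EPSG:32753), central meridian 135°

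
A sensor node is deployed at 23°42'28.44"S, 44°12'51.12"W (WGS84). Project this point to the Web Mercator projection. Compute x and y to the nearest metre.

Web Mercator is spherical with R = a = 6378137 m.
x = R·λ = 6378137 × -0.771683366 = -4921902.230 m.
y = R·ln tan(π/4 + φ/2) = 6378137 × -0.426120454 = -2717854.634 m.

x -4921902 m, y -2717855 m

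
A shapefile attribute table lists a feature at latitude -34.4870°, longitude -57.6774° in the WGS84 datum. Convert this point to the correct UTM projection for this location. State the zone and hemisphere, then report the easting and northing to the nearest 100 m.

Longitude -57.6774° lies in the 6° band [-60°, -54°), giving zone 21; latitude is south of the equator, so 21S.
Zone 21 central meridian λ₀ = 6×21 − 183 = -57°; Δλ = -0.6774°.
Transverse Mercator on WGS84 with k₀ = 0.9996 gives E = 437802.306 m, N = 6183636.090 m.

Zone 21S: E 437800 m, N 6183600 m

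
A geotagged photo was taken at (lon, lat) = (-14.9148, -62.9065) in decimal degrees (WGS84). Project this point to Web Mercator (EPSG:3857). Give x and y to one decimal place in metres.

x -1660307.9 m, y -9077361.1 m

Web Mercator is spherical with R = a = 6378137 m.
x = R·λ = 6378137 × -0.260312367 = -1660307.941 m.
y = R·ln tan(π/4 + φ/2) = 6378137 × -1.423199458 = -9077361.122 m.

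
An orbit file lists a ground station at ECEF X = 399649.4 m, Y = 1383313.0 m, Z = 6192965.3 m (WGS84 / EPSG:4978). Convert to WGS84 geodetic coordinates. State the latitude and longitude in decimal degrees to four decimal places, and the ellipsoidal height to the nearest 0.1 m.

lat 76.9957°, lon 73.8856°, h 307.9 m

λ = atan2(Y, X) = 73.88560142°; p = √(X²+Y²) = 1439887.0 m.
Bowring's method on WGS84 (a = 6378137 m, b = 6356752.314 m) gives φ = 76.99569971°, h = 307.941 m.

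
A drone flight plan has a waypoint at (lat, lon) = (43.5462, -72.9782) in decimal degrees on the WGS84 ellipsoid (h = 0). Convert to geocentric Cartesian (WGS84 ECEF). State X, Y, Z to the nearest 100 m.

X 1355500 m, Y -4427500 m, Z 4371700 m

WGS84: a = 6378137 m, e² = 0.006694380; N(φ) = a/√(1−e²sin²φ) = 6388294.165 m.
X = (N+h)·cosφ·cosλ = 1355470.215 m; Y = (N+h)·cosφ·sinλ = -4427517.524 m; Z = (N(1−e²)+h)·sinφ = 4371683.655 m.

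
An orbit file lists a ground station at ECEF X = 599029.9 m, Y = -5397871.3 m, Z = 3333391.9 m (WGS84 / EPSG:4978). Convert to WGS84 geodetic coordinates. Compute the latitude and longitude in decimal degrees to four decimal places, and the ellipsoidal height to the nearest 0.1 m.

λ = atan2(Y, X) = -83.66749998°; p = √(X²+Y²) = 5431008.3 m.
Bowring's method on WGS84 (a = 6378137 m, b = 6356752.314 m) gives φ = 31.71219988°, h = 125.882 m.

lat 31.7122°, lon -83.6675°, h 125.9 m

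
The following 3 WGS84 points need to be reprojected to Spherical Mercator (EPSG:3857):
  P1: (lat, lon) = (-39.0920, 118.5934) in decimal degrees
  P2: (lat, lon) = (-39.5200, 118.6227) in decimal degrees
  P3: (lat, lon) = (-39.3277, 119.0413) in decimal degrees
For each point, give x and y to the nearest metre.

Web Mercator: x = R·λ, y = R·ln tan(π/4+φ/2), R = 6378137 m.
P1 (-39.0920°, 118.5934°) → (13201756.899, -4734858.364) m.
P2 (-39.5200°, 118.6227°) → (13205018.561, -4796433.202) m.
P3 (-39.3277°, 119.0413°) → (13251616.899, -4768721.082) m.

P1: x 13201757 m, y -4734858 m; P2: x 13205019 m, y -4796433 m; P3: x 13251617 m, y -4768721 m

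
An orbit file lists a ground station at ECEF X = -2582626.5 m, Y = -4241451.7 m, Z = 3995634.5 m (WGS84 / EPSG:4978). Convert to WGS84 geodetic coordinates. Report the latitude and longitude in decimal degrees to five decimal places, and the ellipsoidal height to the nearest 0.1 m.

λ = atan2(Y, X) = -121.33729974°; p = √(X²+Y²) = 4965870.7 m.
Bowring's method on WGS84 (a = 6378137 m, b = 6356752.314 m) gives φ = 39.00879992°, h = 4064.422 m.

lat 39.00880°, lon -121.33730°, h 4064.4 m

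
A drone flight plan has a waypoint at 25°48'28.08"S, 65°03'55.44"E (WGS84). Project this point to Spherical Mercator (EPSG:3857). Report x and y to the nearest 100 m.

x 7243000 m, y -2975300 m

Web Mercator is spherical with R = a = 6378137 m.
x = R·λ = 6378137 × 1.135605459 = 7243047.196 m.
y = R·ln tan(π/4 + φ/2) = 6378137 × -0.466483482 = -2975295.558 m.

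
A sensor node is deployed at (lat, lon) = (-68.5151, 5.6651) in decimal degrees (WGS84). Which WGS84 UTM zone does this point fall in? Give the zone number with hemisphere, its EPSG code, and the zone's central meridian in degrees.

UTM zone = ⌊(λ + 180)/6⌋ + 1; 5.6651° ∈ [0°, 6°) → zone 31.
Hemisphere: S (φ < 0).
Central meridian λ₀ = 6×31 − 183 = 3°.
EPSG code: 32731.

Zone 31S (EPSG:32731), central meridian 3°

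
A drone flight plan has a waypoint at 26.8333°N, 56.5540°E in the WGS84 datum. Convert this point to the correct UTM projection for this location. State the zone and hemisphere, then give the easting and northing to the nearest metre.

Zone 40N: E 455685 m, N 2968050 m

Longitude 56.5540° lies in the 6° band [54°, 60°), giving zone 40; latitude is north of the equator, so 40N.
Zone 40 central meridian λ₀ = 6×40 − 183 = 57°; Δλ = -0.4460°.
Transverse Mercator on WGS84 with k₀ = 0.9996 gives E = 455684.697 m, N = 2968049.760 m.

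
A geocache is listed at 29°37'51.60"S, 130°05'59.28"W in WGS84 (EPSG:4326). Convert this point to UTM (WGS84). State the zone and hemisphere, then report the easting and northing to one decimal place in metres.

Zone 9S: E 393533.2 m, N 6721596.5 m

Longitude -130.0998° lies in the 6° band [-132°, -126°), giving zone 9; latitude is south of the equator, so 9S.
Zone 9 central meridian λ₀ = 6×9 − 183 = -129°; Δλ = -1.0998°.
Transverse Mercator on WGS84 with k₀ = 0.9996 gives E = 393533.244 m, N = 6721596.452 m.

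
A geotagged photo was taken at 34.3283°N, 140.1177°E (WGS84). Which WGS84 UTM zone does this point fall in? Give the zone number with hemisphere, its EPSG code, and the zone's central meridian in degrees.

UTM zone = ⌊(λ + 180)/6⌋ + 1; 140.1177° ∈ [138°, 144°) → zone 54.
Hemisphere: N (φ ≥ 0).
Central meridian λ₀ = 6×54 − 183 = 141°.
EPSG code: 32654.

Zone 54N (EPSG:32654), central meridian 141°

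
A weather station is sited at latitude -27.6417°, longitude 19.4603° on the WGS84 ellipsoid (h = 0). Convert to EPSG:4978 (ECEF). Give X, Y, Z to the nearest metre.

X 5331238 m, Y 1883734 m, Z -2941389 m

WGS84: a = 6378137 m, e² = 0.006694380; N(φ) = a/√(1−e²sin²φ) = 6382737.120 m.
X = (N+h)·cosφ·cosλ = 5331237.917 m; Y = (N+h)·cosφ·sinλ = 1883734.162 m; Z = (N(1−e²)+h)·sinφ = -2941389.278 m.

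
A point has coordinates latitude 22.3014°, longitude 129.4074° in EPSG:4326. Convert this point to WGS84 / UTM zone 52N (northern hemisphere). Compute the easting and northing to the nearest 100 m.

E 542000 m, N 2466200 m

Zone 52 central meridian λ₀ = 6×52 − 183 = 129°; Δλ = +0.4074°.
Transverse Mercator on WGS84 with k₀ = 0.9996 gives E = 541962.985 m, N = 2466244.942 m.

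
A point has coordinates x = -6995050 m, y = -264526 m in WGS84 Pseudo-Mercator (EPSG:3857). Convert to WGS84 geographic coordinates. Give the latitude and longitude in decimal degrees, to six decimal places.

lat -2.375597°, lon -62.837603°

R = 6378137 m. λ = x/R = -62.83760328°.
φ = 2·arctan(exp(y/R)) − 90° = 2·arctan(0.95937) − 90° = -2.37559655°.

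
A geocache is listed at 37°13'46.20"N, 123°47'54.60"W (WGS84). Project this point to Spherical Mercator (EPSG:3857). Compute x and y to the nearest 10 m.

Web Mercator is spherical with R = a = 6378137 m.
x = R·λ = 6378137 × -2.160691434 = -13781185.981 m.
y = R·ln tan(π/4 + φ/2) = 6378137 × 0.701011062 = 4471144.589 m.

x -13781190 m, y 4471140 m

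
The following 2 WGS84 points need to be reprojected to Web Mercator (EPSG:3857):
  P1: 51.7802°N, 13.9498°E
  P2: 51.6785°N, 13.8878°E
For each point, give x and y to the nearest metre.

P1: x 1552885 m, y 6760480 m; P2: x 1545983 m, y 6742202 m

Web Mercator: x = R·λ, y = R·ln tan(π/4+φ/2), R = 6378137 m.
P1 (51.7802°, 13.9498°) → (1552884.633, 6760479.952) m.
P2 (51.6785°, 13.8878°) → (1545982.824, 6742201.586) m.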